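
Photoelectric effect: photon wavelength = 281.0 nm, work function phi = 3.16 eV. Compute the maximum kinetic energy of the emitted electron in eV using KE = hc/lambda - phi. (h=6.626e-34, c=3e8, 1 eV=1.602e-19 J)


E_photon = hc / lambda
= (6.626e-34)(3e8) / (281.0e-9)
= 7.0740e-19 J
= 4.4157 eV
KE = E_photon - phi
= 4.4157 - 3.16
= 1.2557 eV

1.2557


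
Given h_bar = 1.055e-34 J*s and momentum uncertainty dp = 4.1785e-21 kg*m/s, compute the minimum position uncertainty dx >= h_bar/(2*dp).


dx = h_bar / (2 * dp)
= 1.055e-34 / (2 * 4.1785e-21)
= 1.055e-34 / 8.3570e-21
= 1.2624e-14 m

1.2624e-14


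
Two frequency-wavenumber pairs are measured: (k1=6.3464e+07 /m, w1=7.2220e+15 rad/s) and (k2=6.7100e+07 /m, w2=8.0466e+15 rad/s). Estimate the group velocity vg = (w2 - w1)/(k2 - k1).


vg = (w2 - w1) / (k2 - k1)
= (8.0466e+15 - 7.2220e+15) / (6.7100e+07 - 6.3464e+07)
= 8.2460e+14 / 3.6360e+06
= 2.2679e+08 m/s

2.2679e+08


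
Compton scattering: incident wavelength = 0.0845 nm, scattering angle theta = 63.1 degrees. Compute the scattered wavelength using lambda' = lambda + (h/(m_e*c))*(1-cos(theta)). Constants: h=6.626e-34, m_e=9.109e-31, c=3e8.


Compton wavelength: h/(m_e*c) = 2.4247e-12 m
d_lambda = 2.4247e-12 * (1 - cos(63.1 deg))
= 2.4247e-12 * 0.547565
= 1.3277e-12 m = 0.001328 nm
lambda' = 0.0845 + 0.001328
= 0.085828 nm

0.085828


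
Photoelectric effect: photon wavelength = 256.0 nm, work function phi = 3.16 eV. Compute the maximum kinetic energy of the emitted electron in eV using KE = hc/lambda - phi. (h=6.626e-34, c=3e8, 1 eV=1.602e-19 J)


E_photon = hc / lambda
= (6.626e-34)(3e8) / (256.0e-9)
= 7.7648e-19 J
= 4.847 eV
KE = E_photon - phi
= 4.847 - 3.16
= 1.687 eV

1.687


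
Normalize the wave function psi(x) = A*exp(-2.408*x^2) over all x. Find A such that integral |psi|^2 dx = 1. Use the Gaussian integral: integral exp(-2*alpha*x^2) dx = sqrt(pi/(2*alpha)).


integral |psi|^2 dx = A^2 * sqrt(pi/(2*alpha)) = 1
A^2 = sqrt(2*alpha/pi)
= sqrt(2 * 2.408 / pi)
= 1.238136
A = sqrt(1.238136)
= 1.1127

1.1127


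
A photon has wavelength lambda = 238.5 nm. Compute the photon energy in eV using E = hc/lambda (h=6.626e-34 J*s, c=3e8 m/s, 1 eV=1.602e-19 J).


E = hc / lambda
= (6.626e-34)(3e8) / (238.5e-9)
= 1.9878e-25 / 2.3850e-07
= 8.3346e-19 J
Converting to eV: 8.3346e-19 / 1.602e-19
= 5.2026 eV

5.2026


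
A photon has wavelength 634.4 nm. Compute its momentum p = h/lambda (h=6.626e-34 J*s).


p = h / lambda
= 6.626e-34 / (634.4e-9)
= 6.626e-34 / 6.3440e-07
= 1.0445e-27 kg*m/s

1.0445e-27


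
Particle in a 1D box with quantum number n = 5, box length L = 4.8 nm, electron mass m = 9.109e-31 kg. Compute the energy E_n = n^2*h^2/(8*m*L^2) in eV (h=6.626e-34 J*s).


E = n^2 * h^2 / (8 * m * L^2)
= 5^2 * (6.626e-34)^2 / (8 * 9.109e-31 * (4.8e-9)^2)
= 25 * 4.3904e-67 / (8 * 9.109e-31 * 2.3040e-17)
= 6.5373e-20 J
= 0.4081 eV

0.4081


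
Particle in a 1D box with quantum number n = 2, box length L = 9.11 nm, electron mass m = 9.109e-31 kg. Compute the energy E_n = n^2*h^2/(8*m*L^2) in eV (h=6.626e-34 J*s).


E = n^2 * h^2 / (8 * m * L^2)
= 2^2 * (6.626e-34)^2 / (8 * 9.109e-31 * (9.11e-9)^2)
= 4 * 4.3904e-67 / (8 * 9.109e-31 * 8.2992e-17)
= 2.9038e-21 J
= 0.0181 eV

0.0181


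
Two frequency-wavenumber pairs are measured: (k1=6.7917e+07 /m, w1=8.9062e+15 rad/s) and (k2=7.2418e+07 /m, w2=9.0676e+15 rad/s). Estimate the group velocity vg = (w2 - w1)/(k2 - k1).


vg = (w2 - w1) / (k2 - k1)
= (9.0676e+15 - 8.9062e+15) / (7.2418e+07 - 6.7917e+07)
= 1.6140e+14 / 4.5010e+06
= 3.5859e+07 m/s

3.5859e+07


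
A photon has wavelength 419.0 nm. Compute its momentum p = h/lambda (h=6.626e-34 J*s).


p = h / lambda
= 6.626e-34 / (419.0e-9)
= 6.626e-34 / 4.1900e-07
= 1.5814e-27 kg*m/s

1.5814e-27


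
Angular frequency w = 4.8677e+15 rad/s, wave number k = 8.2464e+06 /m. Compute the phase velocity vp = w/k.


vp = w / k
= 4.8677e+15 / 8.2464e+06
= 5.9028e+08 m/s

5.9028e+08


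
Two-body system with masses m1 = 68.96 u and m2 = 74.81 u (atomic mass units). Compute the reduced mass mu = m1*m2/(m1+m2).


mu = m1 * m2 / (m1 + m2)
= 68.96 * 74.81 / (68.96 + 74.81)
= 5158.8976 / 143.77
= 35.883 u

35.883


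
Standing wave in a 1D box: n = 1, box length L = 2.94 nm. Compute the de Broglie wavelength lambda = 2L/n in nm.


lambda = 2L / n
= 2 * 2.94 / 1
= 5.88 / 1
= 5.88 nm

5.88


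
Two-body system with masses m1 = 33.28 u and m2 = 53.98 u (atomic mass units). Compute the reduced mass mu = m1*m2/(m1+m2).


mu = m1 * m2 / (m1 + m2)
= 33.28 * 53.98 / (33.28 + 53.98)
= 1796.4544 / 87.26
= 20.5874 u

20.5874


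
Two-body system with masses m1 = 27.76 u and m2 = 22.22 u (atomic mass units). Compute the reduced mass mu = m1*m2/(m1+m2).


mu = m1 * m2 / (m1 + m2)
= 27.76 * 22.22 / (27.76 + 22.22)
= 616.8272 / 49.98
= 12.3415 u

12.3415


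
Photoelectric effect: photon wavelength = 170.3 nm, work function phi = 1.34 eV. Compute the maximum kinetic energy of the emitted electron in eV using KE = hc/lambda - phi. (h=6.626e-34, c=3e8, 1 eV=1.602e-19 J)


E_photon = hc / lambda
= (6.626e-34)(3e8) / (170.3e-9)
= 1.1672e-18 J
= 7.2861 eV
KE = E_photon - phi
= 7.2861 - 1.34
= 5.9461 eV

5.9461


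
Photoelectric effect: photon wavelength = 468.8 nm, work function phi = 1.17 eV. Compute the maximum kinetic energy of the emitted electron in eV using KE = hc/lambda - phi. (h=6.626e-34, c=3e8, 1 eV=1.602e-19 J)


E_photon = hc / lambda
= (6.626e-34)(3e8) / (468.8e-9)
= 4.2402e-19 J
= 2.6468 eV
KE = E_photon - phi
= 2.6468 - 1.17
= 1.4768 eV

1.4768


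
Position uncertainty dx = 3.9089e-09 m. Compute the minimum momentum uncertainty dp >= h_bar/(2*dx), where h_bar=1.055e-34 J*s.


dp = h_bar / (2 * dx)
= 1.055e-34 / (2 * 3.9089e-09)
= 1.055e-34 / 7.8178e-09
= 1.3495e-26 kg*m/s

1.3495e-26


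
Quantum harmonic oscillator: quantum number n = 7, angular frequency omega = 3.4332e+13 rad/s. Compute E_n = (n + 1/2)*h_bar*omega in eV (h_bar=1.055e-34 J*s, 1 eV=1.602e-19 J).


E = (n + 1/2) * h_bar * omega
= (7 + 0.5) * 1.055e-34 * 3.4332e+13
= 7.5 * 3.6220e-21
= 2.7165e-20 J
= 0.1696 eV

0.1696


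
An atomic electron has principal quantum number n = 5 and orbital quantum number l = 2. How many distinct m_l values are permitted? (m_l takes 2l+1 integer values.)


m_l ranges from -l to +l in integer steps
So m_l goes from -2 to +2
Count = 2l + 1 = 2*2 + 1
= 5

5


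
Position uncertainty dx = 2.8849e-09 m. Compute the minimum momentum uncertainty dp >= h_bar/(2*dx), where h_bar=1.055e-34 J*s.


dp = h_bar / (2 * dx)
= 1.055e-34 / (2 * 2.8849e-09)
= 1.055e-34 / 5.7698e-09
= 1.8285e-26 kg*m/s

1.8285e-26


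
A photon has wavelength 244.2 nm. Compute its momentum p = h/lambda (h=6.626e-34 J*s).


p = h / lambda
= 6.626e-34 / (244.2e-9)
= 6.626e-34 / 2.4420e-07
= 2.7133e-27 kg*m/s

2.7133e-27


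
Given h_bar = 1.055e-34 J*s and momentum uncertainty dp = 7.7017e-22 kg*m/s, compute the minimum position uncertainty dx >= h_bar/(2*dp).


dx = h_bar / (2 * dp)
= 1.055e-34 / (2 * 7.7017e-22)
= 1.055e-34 / 1.5403e-21
= 6.8491e-14 m

6.8491e-14


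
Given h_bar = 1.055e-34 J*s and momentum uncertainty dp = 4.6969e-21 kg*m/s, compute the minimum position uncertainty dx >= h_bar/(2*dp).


dx = h_bar / (2 * dp)
= 1.055e-34 / (2 * 4.6969e-21)
= 1.055e-34 / 9.3938e-21
= 1.1231e-14 m

1.1231e-14


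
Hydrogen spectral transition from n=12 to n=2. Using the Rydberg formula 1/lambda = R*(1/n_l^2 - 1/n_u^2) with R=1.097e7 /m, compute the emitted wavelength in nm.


1/lambda = R * (1/n_l^2 - 1/n_u^2)
= 1.097e7 * (1/2^2 - 1/12^2)
= 1.097e7 * (0.25 - 0.006944)
= 1.097e7 * 0.243056
= 2.6663e+06 /m
lambda = 1 / 2.6663e+06 = 375.0488 nm

375.0488


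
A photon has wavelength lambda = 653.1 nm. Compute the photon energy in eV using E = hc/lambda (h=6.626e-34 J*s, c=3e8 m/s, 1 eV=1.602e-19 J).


E = hc / lambda
= (6.626e-34)(3e8) / (653.1e-9)
= 1.9878e-25 / 6.5310e-07
= 3.0436e-19 J
Converting to eV: 3.0436e-19 / 1.602e-19
= 1.8999 eV

1.8999


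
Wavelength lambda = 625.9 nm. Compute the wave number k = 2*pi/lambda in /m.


k = 2 * pi / lambda
= 6.2832 / (625.9e-9)
= 6.2832 / 6.2590e-07
= 1.0039e+07 /m

1.0039e+07


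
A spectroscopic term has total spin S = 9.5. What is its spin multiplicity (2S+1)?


Spin multiplicity = 2S + 1
= 2 * 9.5 + 1
= 19.0 + 1
= 20

20


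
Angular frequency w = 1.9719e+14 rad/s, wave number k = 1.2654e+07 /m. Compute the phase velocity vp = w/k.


vp = w / k
= 1.9719e+14 / 1.2654e+07
= 1.5583e+07 m/s

1.5583e+07


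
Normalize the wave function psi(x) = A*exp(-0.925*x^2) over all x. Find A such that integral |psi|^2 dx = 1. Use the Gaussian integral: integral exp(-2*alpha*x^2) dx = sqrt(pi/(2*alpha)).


integral |psi|^2 dx = A^2 * sqrt(pi/(2*alpha)) = 1
A^2 = sqrt(2*alpha/pi)
= sqrt(2 * 0.925 / pi)
= 0.767381
A = sqrt(0.767381)
= 0.876

0.876


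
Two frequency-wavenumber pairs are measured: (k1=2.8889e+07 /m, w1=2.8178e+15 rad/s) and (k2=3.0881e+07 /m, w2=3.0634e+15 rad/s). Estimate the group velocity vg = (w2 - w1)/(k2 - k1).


vg = (w2 - w1) / (k2 - k1)
= (3.0634e+15 - 2.8178e+15) / (3.0881e+07 - 2.8889e+07)
= 2.4560e+14 / 1.9920e+06
= 1.2329e+08 m/s

1.2329e+08


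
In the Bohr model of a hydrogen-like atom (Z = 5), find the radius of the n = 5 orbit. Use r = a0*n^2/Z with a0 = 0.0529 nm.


r = a0 * n^2 / Z
= 0.0529 * 5^2 / 5
= 0.0529 * 25 / 5
= 0.2645 nm

0.2645


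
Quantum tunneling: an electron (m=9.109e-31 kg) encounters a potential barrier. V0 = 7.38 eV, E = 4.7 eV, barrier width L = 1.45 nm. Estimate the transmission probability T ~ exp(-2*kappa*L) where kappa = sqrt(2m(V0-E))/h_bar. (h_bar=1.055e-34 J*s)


V0 - E = 2.68 eV = 4.2934e-19 J
kappa = sqrt(2 * m * (V0-E)) / h_bar
= sqrt(2 * 9.109e-31 * 4.2934e-19) / 1.055e-34
= 8.3829e+09 /m
2*kappa*L = 2 * 8.3829e+09 * 1.45e-9
= 24.3105
T = exp(-24.3105) = 2.767376e-11

2.767376e-11


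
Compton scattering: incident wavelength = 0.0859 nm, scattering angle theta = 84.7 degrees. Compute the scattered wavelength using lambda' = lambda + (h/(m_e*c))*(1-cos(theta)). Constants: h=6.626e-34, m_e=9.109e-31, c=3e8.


Compton wavelength: h/(m_e*c) = 2.4247e-12 m
d_lambda = 2.4247e-12 * (1 - cos(84.7 deg))
= 2.4247e-12 * 0.907629
= 2.2007e-12 m = 0.002201 nm
lambda' = 0.0859 + 0.002201
= 0.088101 nm

0.088101


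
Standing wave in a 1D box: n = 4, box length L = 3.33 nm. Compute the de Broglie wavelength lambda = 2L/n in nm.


lambda = 2L / n
= 2 * 3.33 / 4
= 6.66 / 4
= 1.665 nm

1.665


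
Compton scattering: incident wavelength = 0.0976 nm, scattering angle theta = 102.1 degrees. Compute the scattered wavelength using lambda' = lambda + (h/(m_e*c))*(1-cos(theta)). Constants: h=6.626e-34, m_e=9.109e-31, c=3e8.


Compton wavelength: h/(m_e*c) = 2.4247e-12 m
d_lambda = 2.4247e-12 * (1 - cos(102.1 deg))
= 2.4247e-12 * 1.209619
= 2.9330e-12 m = 0.002933 nm
lambda' = 0.0976 + 0.002933
= 0.100533 nm

0.100533


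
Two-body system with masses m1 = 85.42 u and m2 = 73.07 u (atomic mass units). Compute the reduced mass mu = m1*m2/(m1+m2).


mu = m1 * m2 / (m1 + m2)
= 85.42 * 73.07 / (85.42 + 73.07)
= 6241.6394 / 158.49
= 39.3819 u

39.3819


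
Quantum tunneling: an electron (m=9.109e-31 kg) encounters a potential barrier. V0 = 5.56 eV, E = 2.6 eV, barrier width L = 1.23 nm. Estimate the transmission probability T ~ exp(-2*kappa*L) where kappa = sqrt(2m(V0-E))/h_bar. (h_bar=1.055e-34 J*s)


V0 - E = 2.96 eV = 4.7419e-19 J
kappa = sqrt(2 * m * (V0-E)) / h_bar
= sqrt(2 * 9.109e-31 * 4.7419e-19) / 1.055e-34
= 8.8100e+09 /m
2*kappa*L = 2 * 8.8100e+09 * 1.23e-9
= 21.6726
T = exp(-21.6726) = 3.870161e-10

3.870161e-10


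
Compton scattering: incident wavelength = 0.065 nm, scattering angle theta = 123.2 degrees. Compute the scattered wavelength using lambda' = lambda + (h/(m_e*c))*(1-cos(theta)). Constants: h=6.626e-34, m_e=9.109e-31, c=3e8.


Compton wavelength: h/(m_e*c) = 2.4247e-12 m
d_lambda = 2.4247e-12 * (1 - cos(123.2 deg))
= 2.4247e-12 * 1.547563
= 3.7524e-12 m = 0.003752 nm
lambda' = 0.065 + 0.003752
= 0.068752 nm

0.068752


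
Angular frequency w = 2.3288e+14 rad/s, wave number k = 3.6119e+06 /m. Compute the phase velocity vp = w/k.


vp = w / k
= 2.3288e+14 / 3.6119e+06
= 6.4476e+07 m/s

6.4476e+07


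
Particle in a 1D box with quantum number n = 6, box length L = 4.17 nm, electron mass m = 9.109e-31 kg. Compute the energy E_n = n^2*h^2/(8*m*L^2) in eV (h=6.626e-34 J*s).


E = n^2 * h^2 / (8 * m * L^2)
= 6^2 * (6.626e-34)^2 / (8 * 9.109e-31 * (4.17e-9)^2)
= 36 * 4.3904e-67 / (8 * 9.109e-31 * 1.7389e-17)
= 1.2473e-19 J
= 0.7786 eV

0.7786


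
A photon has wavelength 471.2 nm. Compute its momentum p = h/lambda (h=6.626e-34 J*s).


p = h / lambda
= 6.626e-34 / (471.2e-9)
= 6.626e-34 / 4.7120e-07
= 1.4062e-27 kg*m/s

1.4062e-27


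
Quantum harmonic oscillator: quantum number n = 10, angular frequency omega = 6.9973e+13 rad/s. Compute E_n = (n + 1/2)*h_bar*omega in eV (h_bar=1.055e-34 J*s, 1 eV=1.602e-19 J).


E = (n + 1/2) * h_bar * omega
= (10 + 0.5) * 1.055e-34 * 6.9973e+13
= 10.5 * 7.3822e-21
= 7.7513e-20 J
= 0.4838 eV

0.4838


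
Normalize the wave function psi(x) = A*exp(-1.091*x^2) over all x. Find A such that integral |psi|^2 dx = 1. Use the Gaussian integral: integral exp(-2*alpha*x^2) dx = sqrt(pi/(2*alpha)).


integral |psi|^2 dx = A^2 * sqrt(pi/(2*alpha)) = 1
A^2 = sqrt(2*alpha/pi)
= sqrt(2 * 1.091 / pi)
= 0.833398
A = sqrt(0.833398)
= 0.9129

0.9129


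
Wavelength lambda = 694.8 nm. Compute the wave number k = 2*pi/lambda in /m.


k = 2 * pi / lambda
= 6.2832 / (694.8e-9)
= 6.2832 / 6.9480e-07
= 9.0432e+06 /m

9.0432e+06


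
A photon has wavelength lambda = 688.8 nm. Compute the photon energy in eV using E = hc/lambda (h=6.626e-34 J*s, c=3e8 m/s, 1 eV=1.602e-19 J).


E = hc / lambda
= (6.626e-34)(3e8) / (688.8e-9)
= 1.9878e-25 / 6.8880e-07
= 2.8859e-19 J
Converting to eV: 2.8859e-19 / 1.602e-19
= 1.8014 eV

1.8014


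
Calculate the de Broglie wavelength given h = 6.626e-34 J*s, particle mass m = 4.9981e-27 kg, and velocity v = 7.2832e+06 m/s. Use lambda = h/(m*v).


lambda = h / (m * v)
= 6.626e-34 / (4.9981e-27 * 7.2832e+06)
= 6.626e-34 / 3.6402e-20
= 1.8202e-14 m

1.8202e-14


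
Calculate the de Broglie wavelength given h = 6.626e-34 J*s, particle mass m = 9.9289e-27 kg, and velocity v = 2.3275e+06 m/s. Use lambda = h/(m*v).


lambda = h / (m * v)
= 6.626e-34 / (9.9289e-27 * 2.3275e+06)
= 6.626e-34 / 2.3110e-20
= 2.8672e-14 m

2.8672e-14


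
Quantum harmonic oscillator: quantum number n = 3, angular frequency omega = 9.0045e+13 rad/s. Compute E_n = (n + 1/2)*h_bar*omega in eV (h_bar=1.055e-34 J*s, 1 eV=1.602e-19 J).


E = (n + 1/2) * h_bar * omega
= (3 + 0.5) * 1.055e-34 * 9.0045e+13
= 3.5 * 9.4997e-21
= 3.3249e-20 J
= 0.2075 eV

0.2075


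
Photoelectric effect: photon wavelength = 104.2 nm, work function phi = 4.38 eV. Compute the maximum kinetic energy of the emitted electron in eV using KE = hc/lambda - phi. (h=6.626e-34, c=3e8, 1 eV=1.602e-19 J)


E_photon = hc / lambda
= (6.626e-34)(3e8) / (104.2e-9)
= 1.9077e-18 J
= 11.9081 eV
KE = E_photon - phi
= 11.9081 - 4.38
= 7.5281 eV

7.5281


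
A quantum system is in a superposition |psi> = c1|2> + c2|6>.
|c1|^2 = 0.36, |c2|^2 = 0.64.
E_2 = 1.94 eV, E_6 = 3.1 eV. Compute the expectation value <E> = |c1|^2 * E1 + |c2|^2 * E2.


<E> = |c1|^2 * E1 + |c2|^2 * E2
= 0.36 * 1.94 + 0.64 * 3.1
= 0.6984 + 1.984
= 2.6824 eV

2.6824


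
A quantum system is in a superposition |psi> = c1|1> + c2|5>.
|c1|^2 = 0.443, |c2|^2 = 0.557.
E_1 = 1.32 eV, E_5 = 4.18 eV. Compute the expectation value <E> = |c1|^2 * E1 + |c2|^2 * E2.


<E> = |c1|^2 * E1 + |c2|^2 * E2
= 0.443 * 1.32 + 0.557 * 4.18
= 0.5848 + 2.3283
= 2.913 eV

2.913


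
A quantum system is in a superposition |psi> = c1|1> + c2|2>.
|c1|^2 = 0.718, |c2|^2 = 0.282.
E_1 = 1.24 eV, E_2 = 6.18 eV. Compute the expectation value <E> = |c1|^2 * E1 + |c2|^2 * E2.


<E> = |c1|^2 * E1 + |c2|^2 * E2
= 0.718 * 1.24 + 0.282 * 6.18
= 0.8903 + 1.7428
= 2.6331 eV

2.6331


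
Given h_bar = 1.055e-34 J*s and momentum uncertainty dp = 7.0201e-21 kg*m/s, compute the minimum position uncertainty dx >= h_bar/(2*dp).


dx = h_bar / (2 * dp)
= 1.055e-34 / (2 * 7.0201e-21)
= 1.055e-34 / 1.4040e-20
= 7.5141e-15 m

7.5141e-15


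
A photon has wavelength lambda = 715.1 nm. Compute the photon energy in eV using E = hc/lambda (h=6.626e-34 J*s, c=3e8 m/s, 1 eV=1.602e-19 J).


E = hc / lambda
= (6.626e-34)(3e8) / (715.1e-9)
= 1.9878e-25 / 7.1510e-07
= 2.7798e-19 J
Converting to eV: 2.7798e-19 / 1.602e-19
= 1.7352 eV

1.7352


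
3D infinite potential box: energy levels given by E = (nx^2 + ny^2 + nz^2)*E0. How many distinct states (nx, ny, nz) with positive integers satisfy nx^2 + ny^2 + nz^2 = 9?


Enumerate all (nx, ny, nz) with nx^2 + ny^2 + nz^2 = 9:
(1,2,2)
(2,1,2)
(2,2,1)
Total degeneracy = 3

3


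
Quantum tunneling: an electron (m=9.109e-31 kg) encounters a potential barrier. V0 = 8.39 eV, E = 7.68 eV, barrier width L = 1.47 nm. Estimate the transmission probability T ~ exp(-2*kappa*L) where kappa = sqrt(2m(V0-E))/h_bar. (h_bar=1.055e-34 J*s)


V0 - E = 0.71 eV = 1.1374e-19 J
kappa = sqrt(2 * m * (V0-E)) / h_bar
= sqrt(2 * 9.109e-31 * 1.1374e-19) / 1.055e-34
= 4.3148e+09 /m
2*kappa*L = 2 * 4.3148e+09 * 1.47e-9
= 12.6854
T = exp(-12.6854) = 3.095865e-06

3.095865e-06


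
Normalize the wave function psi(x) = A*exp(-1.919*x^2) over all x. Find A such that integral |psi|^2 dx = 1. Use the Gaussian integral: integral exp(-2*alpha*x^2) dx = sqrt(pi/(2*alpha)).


integral |psi|^2 dx = A^2 * sqrt(pi/(2*alpha)) = 1
A^2 = sqrt(2*alpha/pi)
= sqrt(2 * 1.919 / pi)
= 1.105293
A = sqrt(1.105293)
= 1.0513

1.0513


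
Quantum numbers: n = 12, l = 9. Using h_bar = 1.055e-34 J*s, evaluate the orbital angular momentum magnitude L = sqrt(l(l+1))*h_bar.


L = sqrt(l*(l+1)) * h_bar
= sqrt(9 * 10) * 1.055e-34
= sqrt(90) * 1.055e-34
= 9.4868 * 1.055e-34
= 1.0009e-33 J*s

1.0009e-33


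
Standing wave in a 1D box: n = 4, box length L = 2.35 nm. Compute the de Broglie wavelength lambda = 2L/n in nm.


lambda = 2L / n
= 2 * 2.35 / 4
= 4.7 / 4
= 1.175 nm

1.175


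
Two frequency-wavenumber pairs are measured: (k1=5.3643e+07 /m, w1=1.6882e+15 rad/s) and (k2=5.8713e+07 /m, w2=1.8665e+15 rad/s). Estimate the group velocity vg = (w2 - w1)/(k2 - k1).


vg = (w2 - w1) / (k2 - k1)
= (1.8665e+15 - 1.6882e+15) / (5.8713e+07 - 5.3643e+07)
= 1.7830e+14 / 5.0700e+06
= 3.5168e+07 m/s

3.5168e+07


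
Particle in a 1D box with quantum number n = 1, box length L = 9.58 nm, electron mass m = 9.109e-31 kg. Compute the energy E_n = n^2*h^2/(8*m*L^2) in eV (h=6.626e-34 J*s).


E = n^2 * h^2 / (8 * m * L^2)
= 1^2 * (6.626e-34)^2 / (8 * 9.109e-31 * (9.58e-9)^2)
= 1 * 4.3904e-67 / (8 * 9.109e-31 * 9.1776e-17)
= 6.5646e-22 J
= 0.0041 eV

0.0041


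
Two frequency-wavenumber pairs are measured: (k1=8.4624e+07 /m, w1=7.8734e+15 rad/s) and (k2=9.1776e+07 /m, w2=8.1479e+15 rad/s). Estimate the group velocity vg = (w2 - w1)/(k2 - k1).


vg = (w2 - w1) / (k2 - k1)
= (8.1479e+15 - 7.8734e+15) / (9.1776e+07 - 8.4624e+07)
= 2.7450e+14 / 7.1520e+06
= 3.8381e+07 m/s

3.8381e+07


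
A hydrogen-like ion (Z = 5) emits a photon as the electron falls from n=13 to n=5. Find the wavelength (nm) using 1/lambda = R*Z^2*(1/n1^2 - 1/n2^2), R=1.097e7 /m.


1/lambda = R * Z^2 * (1/n1^2 - 1/n2^2)
= 1.097e7 * 5^2 * (1/5^2 - 1/13^2)
= 1.097e7 * 25 * (0.04 - 0.005917)
= 9.3472e+06 /m
lambda = 1 / 9.3472e+06
= 106.9837 nm

106.9837


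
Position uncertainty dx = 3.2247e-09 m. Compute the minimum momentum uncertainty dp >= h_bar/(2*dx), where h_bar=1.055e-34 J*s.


dp = h_bar / (2 * dx)
= 1.055e-34 / (2 * 3.2247e-09)
= 1.055e-34 / 6.4494e-09
= 1.6358e-26 kg*m/s

1.6358e-26


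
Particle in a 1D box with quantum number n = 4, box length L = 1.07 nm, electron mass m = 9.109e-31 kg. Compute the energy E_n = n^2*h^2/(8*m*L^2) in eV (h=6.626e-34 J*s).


E = n^2 * h^2 / (8 * m * L^2)
= 4^2 * (6.626e-34)^2 / (8 * 9.109e-31 * (1.07e-9)^2)
= 16 * 4.3904e-67 / (8 * 9.109e-31 * 1.1449e-18)
= 8.4197e-19 J
= 5.2557 eV

5.2557


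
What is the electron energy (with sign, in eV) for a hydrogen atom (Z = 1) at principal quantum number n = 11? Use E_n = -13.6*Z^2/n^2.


E_n = -13.6 * Z^2 / n^2
= -13.6 * 1^2 / 11^2
= -13.6 * 1 / 121
= -0.1124 eV

-0.1124


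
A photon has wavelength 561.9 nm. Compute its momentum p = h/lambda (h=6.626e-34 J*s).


p = h / lambda
= 6.626e-34 / (561.9e-9)
= 6.626e-34 / 5.6190e-07
= 1.1792e-27 kg*m/s

1.1792e-27


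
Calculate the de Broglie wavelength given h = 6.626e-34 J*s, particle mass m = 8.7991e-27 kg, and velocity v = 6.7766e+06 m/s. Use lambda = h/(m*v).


lambda = h / (m * v)
= 6.626e-34 / (8.7991e-27 * 6.7766e+06)
= 6.626e-34 / 5.9628e-20
= 1.1112e-14 m

1.1112e-14


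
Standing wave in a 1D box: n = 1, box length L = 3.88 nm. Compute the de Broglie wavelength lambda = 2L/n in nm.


lambda = 2L / n
= 2 * 3.88 / 1
= 7.76 / 1
= 7.76 nm

7.76


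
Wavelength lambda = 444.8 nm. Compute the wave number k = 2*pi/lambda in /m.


k = 2 * pi / lambda
= 6.2832 / (444.8e-9)
= 6.2832 / 4.4480e-07
= 1.4126e+07 /m

1.4126e+07


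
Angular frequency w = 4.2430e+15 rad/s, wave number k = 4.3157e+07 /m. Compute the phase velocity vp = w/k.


vp = w / k
= 4.2430e+15 / 4.3157e+07
= 9.8315e+07 m/s

9.8315e+07


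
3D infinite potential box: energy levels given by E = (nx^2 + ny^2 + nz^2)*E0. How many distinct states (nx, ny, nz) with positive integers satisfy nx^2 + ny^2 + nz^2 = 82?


Enumerate all (nx, ny, nz) with nx^2 + ny^2 + nz^2 = 82:
(3,3,8)
(3,8,3)
(8,3,3)
Total degeneracy = 3

3


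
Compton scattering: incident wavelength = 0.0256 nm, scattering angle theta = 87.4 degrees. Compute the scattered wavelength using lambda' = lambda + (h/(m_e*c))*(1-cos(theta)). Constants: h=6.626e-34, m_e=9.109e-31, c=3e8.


Compton wavelength: h/(m_e*c) = 2.4247e-12 m
d_lambda = 2.4247e-12 * (1 - cos(87.4 deg))
= 2.4247e-12 * 0.954637
= 2.3147e-12 m = 0.002315 nm
lambda' = 0.0256 + 0.002315
= 0.027915 nm

0.027915


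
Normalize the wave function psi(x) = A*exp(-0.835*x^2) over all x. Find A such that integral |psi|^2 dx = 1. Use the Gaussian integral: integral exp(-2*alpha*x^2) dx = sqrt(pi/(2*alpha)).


integral |psi|^2 dx = A^2 * sqrt(pi/(2*alpha)) = 1
A^2 = sqrt(2*alpha/pi)
= sqrt(2 * 0.835 / pi)
= 0.729094
A = sqrt(0.729094)
= 0.8539

0.8539


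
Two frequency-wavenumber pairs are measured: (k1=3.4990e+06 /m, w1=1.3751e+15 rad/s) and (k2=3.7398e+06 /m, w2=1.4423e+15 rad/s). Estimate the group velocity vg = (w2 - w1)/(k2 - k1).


vg = (w2 - w1) / (k2 - k1)
= (1.4423e+15 - 1.3751e+15) / (3.7398e+06 - 3.4990e+06)
= 6.7200e+13 / 2.4080e+05
= 2.7907e+08 m/s

2.7907e+08


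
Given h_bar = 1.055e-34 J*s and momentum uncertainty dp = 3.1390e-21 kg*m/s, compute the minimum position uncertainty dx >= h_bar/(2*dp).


dx = h_bar / (2 * dp)
= 1.055e-34 / (2 * 3.1390e-21)
= 1.055e-34 / 6.2780e-21
= 1.6805e-14 m

1.6805e-14


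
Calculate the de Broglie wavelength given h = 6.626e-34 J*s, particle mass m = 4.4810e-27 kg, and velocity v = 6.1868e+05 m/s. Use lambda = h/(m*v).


lambda = h / (m * v)
= 6.626e-34 / (4.4810e-27 * 6.1868e+05)
= 6.626e-34 / 2.7723e-21
= 2.3901e-13 m

2.3901e-13


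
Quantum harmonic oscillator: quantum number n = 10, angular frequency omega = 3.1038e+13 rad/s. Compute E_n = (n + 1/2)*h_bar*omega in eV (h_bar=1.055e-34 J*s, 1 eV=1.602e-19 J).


E = (n + 1/2) * h_bar * omega
= (10 + 0.5) * 1.055e-34 * 3.1038e+13
= 10.5 * 3.2745e-21
= 3.4382e-20 J
= 0.2146 eV

0.2146


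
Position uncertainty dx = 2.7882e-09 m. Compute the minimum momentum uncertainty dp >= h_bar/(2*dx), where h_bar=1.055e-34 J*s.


dp = h_bar / (2 * dx)
= 1.055e-34 / (2 * 2.7882e-09)
= 1.055e-34 / 5.5764e-09
= 1.8919e-26 kg*m/s

1.8919e-26


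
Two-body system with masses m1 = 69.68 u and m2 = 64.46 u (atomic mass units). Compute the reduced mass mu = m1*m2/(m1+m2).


mu = m1 * m2 / (m1 + m2)
= 69.68 * 64.46 / (69.68 + 64.46)
= 4491.5728 / 134.14
= 33.4842 u

33.4842


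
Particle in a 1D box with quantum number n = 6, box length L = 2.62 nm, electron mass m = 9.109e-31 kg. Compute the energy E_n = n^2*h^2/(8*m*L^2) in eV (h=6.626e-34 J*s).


E = n^2 * h^2 / (8 * m * L^2)
= 6^2 * (6.626e-34)^2 / (8 * 9.109e-31 * (2.62e-9)^2)
= 36 * 4.3904e-67 / (8 * 9.109e-31 * 6.8644e-18)
= 3.1597e-19 J
= 1.9723 eV

1.9723


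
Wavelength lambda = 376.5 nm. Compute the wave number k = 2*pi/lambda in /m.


k = 2 * pi / lambda
= 6.2832 / (376.5e-9)
= 6.2832 / 3.7650e-07
= 1.6688e+07 /m

1.6688e+07


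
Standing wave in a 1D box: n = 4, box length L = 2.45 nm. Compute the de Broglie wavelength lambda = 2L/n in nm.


lambda = 2L / n
= 2 * 2.45 / 4
= 4.9 / 4
= 1.225 nm

1.225


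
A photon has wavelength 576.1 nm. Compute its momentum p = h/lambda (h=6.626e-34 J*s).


p = h / lambda
= 6.626e-34 / (576.1e-9)
= 6.626e-34 / 5.7610e-07
= 1.1501e-27 kg*m/s

1.1501e-27


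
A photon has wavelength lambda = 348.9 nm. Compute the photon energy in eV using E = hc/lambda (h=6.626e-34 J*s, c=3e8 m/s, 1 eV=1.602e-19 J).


E = hc / lambda
= (6.626e-34)(3e8) / (348.9e-9)
= 1.9878e-25 / 3.4890e-07
= 5.6973e-19 J
Converting to eV: 5.6973e-19 / 1.602e-19
= 3.5564 eV

3.5564


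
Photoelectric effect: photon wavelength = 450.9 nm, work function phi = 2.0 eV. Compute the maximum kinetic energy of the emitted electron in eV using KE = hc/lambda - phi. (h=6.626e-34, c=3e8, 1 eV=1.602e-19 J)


E_photon = hc / lambda
= (6.626e-34)(3e8) / (450.9e-9)
= 4.4085e-19 J
= 2.7519 eV
KE = E_photon - phi
= 2.7519 - 2.0
= 0.7519 eV

0.7519


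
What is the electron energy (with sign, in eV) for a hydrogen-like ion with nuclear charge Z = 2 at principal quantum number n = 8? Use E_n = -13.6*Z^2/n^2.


E_n = -13.6 * Z^2 / n^2
= -13.6 * 2^2 / 8^2
= -13.6 * 4 / 64
= -0.85 eV

-0.85


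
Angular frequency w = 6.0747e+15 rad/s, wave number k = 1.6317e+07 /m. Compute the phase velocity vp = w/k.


vp = w / k
= 6.0747e+15 / 1.6317e+07
= 3.7229e+08 m/s

3.7229e+08


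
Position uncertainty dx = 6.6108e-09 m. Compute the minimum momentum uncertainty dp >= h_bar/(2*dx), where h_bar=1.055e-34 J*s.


dp = h_bar / (2 * dx)
= 1.055e-34 / (2 * 6.6108e-09)
= 1.055e-34 / 1.3222e-08
= 7.9794e-27 kg*m/s

7.9794e-27


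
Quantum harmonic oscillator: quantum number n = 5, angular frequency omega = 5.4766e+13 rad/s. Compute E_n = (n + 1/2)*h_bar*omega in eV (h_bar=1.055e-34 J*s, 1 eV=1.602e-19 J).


E = (n + 1/2) * h_bar * omega
= (5 + 0.5) * 1.055e-34 * 5.4766e+13
= 5.5 * 5.7778e-21
= 3.1778e-20 J
= 0.1984 eV

0.1984


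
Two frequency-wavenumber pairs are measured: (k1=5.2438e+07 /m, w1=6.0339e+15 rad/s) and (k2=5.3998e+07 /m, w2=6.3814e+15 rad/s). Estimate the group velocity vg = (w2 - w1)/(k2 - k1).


vg = (w2 - w1) / (k2 - k1)
= (6.3814e+15 - 6.0339e+15) / (5.3998e+07 - 5.2438e+07)
= 3.4750e+14 / 1.5600e+06
= 2.2276e+08 m/s

2.2276e+08


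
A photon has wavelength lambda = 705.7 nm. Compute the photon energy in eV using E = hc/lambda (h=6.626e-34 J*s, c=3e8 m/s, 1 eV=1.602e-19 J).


E = hc / lambda
= (6.626e-34)(3e8) / (705.7e-9)
= 1.9878e-25 / 7.0570e-07
= 2.8168e-19 J
Converting to eV: 2.8168e-19 / 1.602e-19
= 1.7583 eV

1.7583


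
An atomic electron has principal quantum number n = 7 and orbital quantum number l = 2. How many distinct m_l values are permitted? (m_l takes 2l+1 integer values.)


m_l ranges from -l to +l in integer steps
So m_l goes from -2 to +2
Count = 2l + 1 = 2*2 + 1
= 5

5


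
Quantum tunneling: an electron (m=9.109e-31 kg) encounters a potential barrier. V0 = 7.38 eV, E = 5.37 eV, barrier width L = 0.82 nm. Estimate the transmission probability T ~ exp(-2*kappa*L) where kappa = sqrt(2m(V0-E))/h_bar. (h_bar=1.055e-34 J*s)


V0 - E = 2.01 eV = 3.2200e-19 J
kappa = sqrt(2 * m * (V0-E)) / h_bar
= sqrt(2 * 9.109e-31 * 3.2200e-19) / 1.055e-34
= 7.2598e+09 /m
2*kappa*L = 2 * 7.2598e+09 * 0.82e-9
= 11.9061
T = exp(-11.9061) = 6.748833e-06

6.748833e-06


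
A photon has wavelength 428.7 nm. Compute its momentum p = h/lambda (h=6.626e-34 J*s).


p = h / lambda
= 6.626e-34 / (428.7e-9)
= 6.626e-34 / 4.2870e-07
= 1.5456e-27 kg*m/s

1.5456e-27


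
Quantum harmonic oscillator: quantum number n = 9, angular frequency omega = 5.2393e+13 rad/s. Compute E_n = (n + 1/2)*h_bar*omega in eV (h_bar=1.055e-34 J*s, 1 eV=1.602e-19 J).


E = (n + 1/2) * h_bar * omega
= (9 + 0.5) * 1.055e-34 * 5.2393e+13
= 9.5 * 5.5275e-21
= 5.2511e-20 J
= 0.3278 eV

0.3278


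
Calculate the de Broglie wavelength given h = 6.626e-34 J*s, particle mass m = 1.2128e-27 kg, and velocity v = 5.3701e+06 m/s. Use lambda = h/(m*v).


lambda = h / (m * v)
= 6.626e-34 / (1.2128e-27 * 5.3701e+06)
= 6.626e-34 / 6.5129e-21
= 1.0174e-13 m

1.0174e-13


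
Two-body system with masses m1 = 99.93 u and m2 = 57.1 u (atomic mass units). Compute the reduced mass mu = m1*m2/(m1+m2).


mu = m1 * m2 / (m1 + m2)
= 99.93 * 57.1 / (99.93 + 57.1)
= 5706.003 / 157.03
= 36.337 u

36.337


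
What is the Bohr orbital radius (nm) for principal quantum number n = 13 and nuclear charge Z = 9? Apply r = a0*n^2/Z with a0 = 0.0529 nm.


r = a0 * n^2 / Z
= 0.0529 * 13^2 / 9
= 0.0529 * 169 / 9
= 0.9933 nm

0.9933


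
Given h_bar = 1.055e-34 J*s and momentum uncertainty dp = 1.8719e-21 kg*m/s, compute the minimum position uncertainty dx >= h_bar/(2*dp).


dx = h_bar / (2 * dp)
= 1.055e-34 / (2 * 1.8719e-21)
= 1.055e-34 / 3.7438e-21
= 2.8180e-14 m

2.8180e-14


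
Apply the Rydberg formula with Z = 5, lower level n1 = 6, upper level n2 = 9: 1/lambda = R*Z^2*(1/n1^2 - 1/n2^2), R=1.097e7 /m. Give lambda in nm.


1/lambda = R * Z^2 * (1/n1^2 - 1/n2^2)
= 1.097e7 * 5^2 * (1/6^2 - 1/9^2)
= 1.097e7 * 25 * (0.027778 - 0.012346)
= 4.2323e+06 /m
lambda = 1 / 4.2323e+06
= 236.2808 nm

236.2808


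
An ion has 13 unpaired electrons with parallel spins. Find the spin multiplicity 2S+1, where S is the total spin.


Total spin S = N * (1/2) = 13 * 0.5 = 6.5
Spin multiplicity = 2S + 1
= 2 * 6.5 + 1
= 14

14


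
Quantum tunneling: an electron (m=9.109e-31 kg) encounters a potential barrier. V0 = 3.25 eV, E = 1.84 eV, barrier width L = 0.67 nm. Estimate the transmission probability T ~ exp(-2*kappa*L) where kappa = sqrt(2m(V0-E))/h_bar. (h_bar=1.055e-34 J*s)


V0 - E = 1.41 eV = 2.2588e-19 J
kappa = sqrt(2 * m * (V0-E)) / h_bar
= sqrt(2 * 9.109e-31 * 2.2588e-19) / 1.055e-34
= 6.0805e+09 /m
2*kappa*L = 2 * 6.0805e+09 * 0.67e-9
= 8.1479
T = exp(-8.1479) = 2.893542e-04

2.893542e-04


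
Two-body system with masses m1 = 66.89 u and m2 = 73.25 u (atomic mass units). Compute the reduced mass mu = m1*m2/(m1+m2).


mu = m1 * m2 / (m1 + m2)
= 66.89 * 73.25 / (66.89 + 73.25)
= 4899.6925 / 140.14
= 34.9628 u

34.9628


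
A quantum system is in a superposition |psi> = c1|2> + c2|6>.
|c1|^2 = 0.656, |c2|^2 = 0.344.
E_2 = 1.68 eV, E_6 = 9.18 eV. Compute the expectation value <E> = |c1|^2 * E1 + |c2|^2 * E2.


<E> = |c1|^2 * E1 + |c2|^2 * E2
= 0.656 * 1.68 + 0.344 * 9.18
= 1.1021 + 3.1579
= 4.26 eV

4.26


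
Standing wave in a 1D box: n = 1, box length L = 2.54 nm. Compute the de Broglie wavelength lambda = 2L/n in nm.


lambda = 2L / n
= 2 * 2.54 / 1
= 5.08 / 1
= 5.08 nm

5.08


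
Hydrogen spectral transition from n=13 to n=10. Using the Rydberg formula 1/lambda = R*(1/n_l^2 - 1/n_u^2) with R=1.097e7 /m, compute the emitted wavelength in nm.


1/lambda = R * (1/n_l^2 - 1/n_u^2)
= 1.097e7 * (1/10^2 - 1/13^2)
= 1.097e7 * (0.01 - 0.005917)
= 1.097e7 * 0.004083
= 4.4789e+04 /m
lambda = 1 / 4.4789e+04 = 22327.0316 nm

22327.0316


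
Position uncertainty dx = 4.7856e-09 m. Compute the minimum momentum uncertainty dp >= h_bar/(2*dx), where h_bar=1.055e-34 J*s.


dp = h_bar / (2 * dx)
= 1.055e-34 / (2 * 4.7856e-09)
= 1.055e-34 / 9.5712e-09
= 1.1023e-26 kg*m/s

1.1023e-26


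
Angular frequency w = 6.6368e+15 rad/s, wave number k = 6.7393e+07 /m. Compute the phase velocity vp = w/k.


vp = w / k
= 6.6368e+15 / 6.7393e+07
= 9.8479e+07 m/s

9.8479e+07


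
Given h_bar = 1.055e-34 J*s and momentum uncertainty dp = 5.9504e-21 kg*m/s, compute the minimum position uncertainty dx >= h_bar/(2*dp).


dx = h_bar / (2 * dp)
= 1.055e-34 / (2 * 5.9504e-21)
= 1.055e-34 / 1.1901e-20
= 8.8650e-15 m

8.8650e-15


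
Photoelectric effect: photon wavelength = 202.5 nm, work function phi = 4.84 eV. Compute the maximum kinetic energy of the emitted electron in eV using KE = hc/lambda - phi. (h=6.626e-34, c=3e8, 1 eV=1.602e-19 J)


E_photon = hc / lambda
= (6.626e-34)(3e8) / (202.5e-9)
= 9.8163e-19 J
= 6.1275 eV
KE = E_photon - phi
= 6.1275 - 4.84
= 1.2875 eV

1.2875


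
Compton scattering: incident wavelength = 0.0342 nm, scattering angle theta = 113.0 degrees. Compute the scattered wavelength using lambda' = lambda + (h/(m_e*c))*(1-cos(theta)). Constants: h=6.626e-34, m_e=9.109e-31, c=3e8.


Compton wavelength: h/(m_e*c) = 2.4247e-12 m
d_lambda = 2.4247e-12 * (1 - cos(113.0 deg))
= 2.4247e-12 * 1.390731
= 3.3721e-12 m = 0.003372 nm
lambda' = 0.0342 + 0.003372
= 0.037572 nm

0.037572


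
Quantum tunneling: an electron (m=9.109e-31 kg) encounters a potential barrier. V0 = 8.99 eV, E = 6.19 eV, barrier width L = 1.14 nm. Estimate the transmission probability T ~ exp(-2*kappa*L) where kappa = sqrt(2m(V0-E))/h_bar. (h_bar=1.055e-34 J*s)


V0 - E = 2.8 eV = 4.4856e-19 J
kappa = sqrt(2 * m * (V0-E)) / h_bar
= sqrt(2 * 9.109e-31 * 4.4856e-19) / 1.055e-34
= 8.5686e+09 /m
2*kappa*L = 2 * 8.5686e+09 * 1.14e-9
= 19.5363
T = exp(-19.5363) = 3.277021e-09

3.277021e-09


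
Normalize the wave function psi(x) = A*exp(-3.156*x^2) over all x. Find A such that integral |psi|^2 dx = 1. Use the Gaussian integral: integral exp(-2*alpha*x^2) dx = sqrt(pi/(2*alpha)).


integral |psi|^2 dx = A^2 * sqrt(pi/(2*alpha)) = 1
A^2 = sqrt(2*alpha/pi)
= sqrt(2 * 3.156 / pi)
= 1.417453
A = sqrt(1.417453)
= 1.1906

1.1906


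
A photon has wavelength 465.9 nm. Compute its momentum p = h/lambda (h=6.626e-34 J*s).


p = h / lambda
= 6.626e-34 / (465.9e-9)
= 6.626e-34 / 4.6590e-07
= 1.4222e-27 kg*m/s

1.4222e-27


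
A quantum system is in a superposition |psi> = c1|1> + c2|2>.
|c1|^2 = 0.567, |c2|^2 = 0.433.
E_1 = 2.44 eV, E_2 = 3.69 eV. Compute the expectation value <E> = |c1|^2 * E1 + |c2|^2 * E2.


<E> = |c1|^2 * E1 + |c2|^2 * E2
= 0.567 * 2.44 + 0.433 * 3.69
= 1.3835 + 1.5978
= 2.9812 eV

2.9812


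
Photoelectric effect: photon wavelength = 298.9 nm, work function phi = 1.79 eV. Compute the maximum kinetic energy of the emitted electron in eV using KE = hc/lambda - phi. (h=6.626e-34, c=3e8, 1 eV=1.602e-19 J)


E_photon = hc / lambda
= (6.626e-34)(3e8) / (298.9e-9)
= 6.6504e-19 J
= 4.1513 eV
KE = E_photon - phi
= 4.1513 - 1.79
= 2.3613 eV

2.3613


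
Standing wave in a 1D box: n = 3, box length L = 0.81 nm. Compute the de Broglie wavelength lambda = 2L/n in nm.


lambda = 2L / n
= 2 * 0.81 / 3
= 1.62 / 3
= 0.54 nm

0.54


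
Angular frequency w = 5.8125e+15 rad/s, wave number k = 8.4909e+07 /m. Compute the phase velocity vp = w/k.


vp = w / k
= 5.8125e+15 / 8.4909e+07
= 6.8456e+07 m/s

6.8456e+07


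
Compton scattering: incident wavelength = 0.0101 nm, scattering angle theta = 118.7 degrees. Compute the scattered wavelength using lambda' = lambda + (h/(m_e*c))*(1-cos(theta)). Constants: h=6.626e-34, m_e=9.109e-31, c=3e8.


Compton wavelength: h/(m_e*c) = 2.4247e-12 m
d_lambda = 2.4247e-12 * (1 - cos(118.7 deg))
= 2.4247e-12 * 1.480223
= 3.5891e-12 m = 0.003589 nm
lambda' = 0.0101 + 0.003589
= 0.013689 nm

0.013689


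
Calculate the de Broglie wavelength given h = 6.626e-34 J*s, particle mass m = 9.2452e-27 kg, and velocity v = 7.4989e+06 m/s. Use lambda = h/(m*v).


lambda = h / (m * v)
= 6.626e-34 / (9.2452e-27 * 7.4989e+06)
= 6.626e-34 / 6.9329e-20
= 9.5574e-15 m

9.5574e-15


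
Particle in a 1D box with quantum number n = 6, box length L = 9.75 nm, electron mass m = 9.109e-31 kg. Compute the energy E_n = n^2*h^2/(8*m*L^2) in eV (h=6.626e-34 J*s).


E = n^2 * h^2 / (8 * m * L^2)
= 6^2 * (6.626e-34)^2 / (8 * 9.109e-31 * (9.75e-9)^2)
= 36 * 4.3904e-67 / (8 * 9.109e-31 * 9.5063e-17)
= 2.2816e-20 J
= 0.1424 eV

0.1424


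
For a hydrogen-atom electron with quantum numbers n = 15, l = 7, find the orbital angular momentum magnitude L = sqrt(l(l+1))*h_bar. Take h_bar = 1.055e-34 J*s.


L = sqrt(l*(l+1)) * h_bar
= sqrt(7 * 8) * 1.055e-34
= sqrt(56) * 1.055e-34
= 7.4833 * 1.055e-34
= 7.8949e-34 J*s

7.8949e-34


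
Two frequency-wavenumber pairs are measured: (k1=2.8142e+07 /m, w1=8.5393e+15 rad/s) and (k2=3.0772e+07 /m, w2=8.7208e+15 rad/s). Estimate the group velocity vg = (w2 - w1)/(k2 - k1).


vg = (w2 - w1) / (k2 - k1)
= (8.7208e+15 - 8.5393e+15) / (3.0772e+07 - 2.8142e+07)
= 1.8150e+14 / 2.6300e+06
= 6.9011e+07 m/s

6.9011e+07


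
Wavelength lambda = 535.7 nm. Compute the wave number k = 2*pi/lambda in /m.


k = 2 * pi / lambda
= 6.2832 / (535.7e-9)
= 6.2832 / 5.3570e-07
= 1.1729e+07 /m

1.1729e+07


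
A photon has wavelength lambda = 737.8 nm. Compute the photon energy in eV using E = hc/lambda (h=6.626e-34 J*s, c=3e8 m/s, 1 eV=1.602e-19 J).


E = hc / lambda
= (6.626e-34)(3e8) / (737.8e-9)
= 1.9878e-25 / 7.3780e-07
= 2.6942e-19 J
Converting to eV: 2.6942e-19 / 1.602e-19
= 1.6818 eV

1.6818


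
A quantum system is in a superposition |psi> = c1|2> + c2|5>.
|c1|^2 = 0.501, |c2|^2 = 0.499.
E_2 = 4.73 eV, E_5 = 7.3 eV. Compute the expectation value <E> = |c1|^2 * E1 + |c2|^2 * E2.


<E> = |c1|^2 * E1 + |c2|^2 * E2
= 0.501 * 4.73 + 0.499 * 7.3
= 2.3697 + 3.6427
= 6.0124 eV

6.0124


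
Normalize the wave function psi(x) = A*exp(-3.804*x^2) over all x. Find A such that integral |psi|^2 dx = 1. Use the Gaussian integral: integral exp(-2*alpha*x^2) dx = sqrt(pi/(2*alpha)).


integral |psi|^2 dx = A^2 * sqrt(pi/(2*alpha)) = 1
A^2 = sqrt(2*alpha/pi)
= sqrt(2 * 3.804 / pi)
= 1.556182
A = sqrt(1.556182)
= 1.2475

1.2475


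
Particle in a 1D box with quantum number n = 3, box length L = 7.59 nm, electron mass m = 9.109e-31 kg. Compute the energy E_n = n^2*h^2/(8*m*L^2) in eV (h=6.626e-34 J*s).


E = n^2 * h^2 / (8 * m * L^2)
= 3^2 * (6.626e-34)^2 / (8 * 9.109e-31 * (7.59e-9)^2)
= 9 * 4.3904e-67 / (8 * 9.109e-31 * 5.7608e-17)
= 9.4124e-21 J
= 0.0588 eV

0.0588


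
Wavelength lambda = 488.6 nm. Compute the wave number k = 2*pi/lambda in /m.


k = 2 * pi / lambda
= 6.2832 / (488.6e-9)
= 6.2832 / 4.8860e-07
= 1.2860e+07 /m

1.2860e+07


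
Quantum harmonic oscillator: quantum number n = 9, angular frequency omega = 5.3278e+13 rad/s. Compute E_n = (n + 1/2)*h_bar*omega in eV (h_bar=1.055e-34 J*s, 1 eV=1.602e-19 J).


E = (n + 1/2) * h_bar * omega
= (9 + 0.5) * 1.055e-34 * 5.3278e+13
= 9.5 * 5.6208e-21
= 5.3398e-20 J
= 0.3333 eV

0.3333


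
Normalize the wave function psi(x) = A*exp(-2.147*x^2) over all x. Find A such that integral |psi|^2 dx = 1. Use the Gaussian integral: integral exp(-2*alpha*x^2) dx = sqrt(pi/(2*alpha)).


integral |psi|^2 dx = A^2 * sqrt(pi/(2*alpha)) = 1
A^2 = sqrt(2*alpha/pi)
= sqrt(2 * 2.147 / pi)
= 1.169112
A = sqrt(1.169112)
= 1.0813

1.0813


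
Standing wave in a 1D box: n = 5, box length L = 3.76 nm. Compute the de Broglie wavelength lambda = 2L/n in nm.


lambda = 2L / n
= 2 * 3.76 / 5
= 7.52 / 5
= 1.504 nm

1.504


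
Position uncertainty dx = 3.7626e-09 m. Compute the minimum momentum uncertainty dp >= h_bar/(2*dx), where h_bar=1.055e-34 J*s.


dp = h_bar / (2 * dx)
= 1.055e-34 / (2 * 3.7626e-09)
= 1.055e-34 / 7.5252e-09
= 1.4020e-26 kg*m/s

1.4020e-26


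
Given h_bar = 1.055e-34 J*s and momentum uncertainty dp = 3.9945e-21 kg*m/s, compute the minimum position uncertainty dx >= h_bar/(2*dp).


dx = h_bar / (2 * dp)
= 1.055e-34 / (2 * 3.9945e-21)
= 1.055e-34 / 7.9890e-21
= 1.3206e-14 m

1.3206e-14
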